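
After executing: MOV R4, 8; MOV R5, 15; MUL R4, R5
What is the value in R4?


Register state trace:
  MOV R4, 8  → R4 = 8
  MOV R5, 15  → R5 = 15
  MUL R4, R5  → R4 = 8 * 15 = 120
Final: R4 = 120

120


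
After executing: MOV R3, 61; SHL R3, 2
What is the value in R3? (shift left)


Register state trace:
  MOV R3, 61  → R3 = 61
  SHL R3, 2  → R3 = 61 << 2 = 61 * 2^2 = 244
Final: R3 = 244

244


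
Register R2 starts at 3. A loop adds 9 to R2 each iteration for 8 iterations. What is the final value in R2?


Starting value: R2 = 3
  Iter 1: R2 = 3 + 9 = 12
  Iter 2: R2 = 12 + 9 = 21
  Iter 3: R2 = 21 + 9 = 30
  Iter 4: R2 = 30 + 9 = 39
  Iter 5: R2 = 39 + 9 = 48
  Iter 6: R2 = 48 + 9 = 57
  Iter 7: R2 = 57 + 9 = 66
  Iter 8: R2 = 66 + 9 = 75
Final: R2 = 75

75


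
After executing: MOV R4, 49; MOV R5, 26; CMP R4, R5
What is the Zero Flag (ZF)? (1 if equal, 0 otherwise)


Register state trace:
  MOV R4, 49  → R4 = 49
  MOV R5, 26  → R5 = 26
  CMP R4, R5  → computes 49 - 26 = 23
  Result is nonzero, so values are not equal
ZF = 0

0


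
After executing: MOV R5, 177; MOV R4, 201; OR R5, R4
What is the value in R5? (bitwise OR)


Register state trace:
  MOV R5, 177  → R5 = 177 (0b10110001)
  MOV R4, 201  → R4 = 201 (0b11001001)
  OR R5, R4   → R5 = 177 OR 201 = 249 (0b11111001)
Final: R5 = 249

249


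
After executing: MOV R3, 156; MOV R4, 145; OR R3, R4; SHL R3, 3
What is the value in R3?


Register state trace:
  MOV R3, 156  → R3 = 156 (0b10011100)
  MOV R4, 145  → R4 = 145 (0b10010001)
  OR R3, R4  → R3 = 156 OR 145 = 157 (0b10011101)
  SHL R3, 3  → R3 = 157 << 3 = 1256
Final: R3 = 1256

1256


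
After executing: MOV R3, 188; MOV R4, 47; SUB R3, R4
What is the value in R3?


Register state trace:
  MOV R3, 188  → R3 = 188
  MOV R4, 47  → R4 = 47
  SUB R3, R4  → R3 = 188 - 47 = 141
Final: R3 = 141

141


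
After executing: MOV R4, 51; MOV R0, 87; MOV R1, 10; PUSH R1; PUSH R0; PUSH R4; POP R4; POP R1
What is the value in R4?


Stack trace (top is rightmost):
  MOV R4, 51  → R4 = 51
  MOV R0, 87  → R0 = 87
  MOV R1, 10  → R1 = 10
  PUSH R1  → stack: [10]
  PUSH R0  → stack: [10, 87]
  PUSH R4  → stack: [10, 87, 51]
  POP R4  → R4 = 51, stack: [10, 87]
  POP R1  → R1 = 87, stack: [10]
Final: R4 = 51

51


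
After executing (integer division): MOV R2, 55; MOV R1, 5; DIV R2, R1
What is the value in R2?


Register state trace:
  MOV R2, 55  → R2 = 55
  MOV R1, 5  → R1 = 5
  DIV R2, R1  → R2 = 55 // 5 = 11
Final: R2 = 11

11


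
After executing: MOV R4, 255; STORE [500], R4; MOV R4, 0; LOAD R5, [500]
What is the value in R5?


Register and memory trace:
  MOV R4, 255  → R4 = 255
  STORE [500], R4  → mem[500] = 255
  MOV R4, 0  → R4 = 0
  LOAD R5, [500]  → R5 = mem[500] = 255
Final: R5 = 255

255


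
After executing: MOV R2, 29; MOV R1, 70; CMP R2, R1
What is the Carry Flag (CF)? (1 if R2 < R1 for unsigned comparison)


Register state trace:
  MOV R2, 29  → R2 = 29
  MOV R1, 70  → R1 = 70
  CMP R2, R1  → unsigned 29 - 70: borrow occurs
  29 < 70, so CF = 1
CF = 1

1


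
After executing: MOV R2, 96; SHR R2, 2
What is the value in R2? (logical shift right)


Register state trace:
  MOV R2, 96  → R2 = 96
  SHR R2, 2  → R2 = 96 >> 2 = 96 // 2^2 = 24
Final: R2 = 24

24


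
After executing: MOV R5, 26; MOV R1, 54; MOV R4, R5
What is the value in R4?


Register state trace:
  MOV R5, 26  → R5 = 26
  MOV R1, 54  → R1 = 54
  MOV R4, R5  → R4 = 26
Final: R4 = 26

26


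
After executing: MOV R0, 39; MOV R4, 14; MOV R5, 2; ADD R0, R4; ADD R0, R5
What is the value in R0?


Register state trace:
  MOV R0, 39  → R0 = 39
  MOV R4, 14  → R4 = 14
  MOV R5, 2  → R5 = 2
  ADD R0, R4  → R0 = 39 + 14 = 53
  ADD R0, R5  → R0 = 53 + 2 = 55
Final: R0 = 55

55


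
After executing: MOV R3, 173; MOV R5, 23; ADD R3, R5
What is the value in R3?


Register state trace:
  MOV R3, 173  → R3 = 173
  MOV R5, 23  → R5 = 23
  ADD R3, R5  → R3 = 173 + 23 = 196
Final: R3 = 196

196


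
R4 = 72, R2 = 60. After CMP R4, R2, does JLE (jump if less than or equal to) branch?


Trace:
  R4 = 72, R2 = 60
  CMP R4, R2  → compares 72 vs 60
  JLE checks: is 72 less than or equal to 60?
  72 > 60, so condition is false
Branch taken: No

No


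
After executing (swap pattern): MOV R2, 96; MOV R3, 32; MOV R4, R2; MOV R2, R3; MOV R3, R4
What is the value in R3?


Register state trace (swap pattern):
  MOV R2, 96  → R2 = 96
  MOV R3, 32  → R3 = 32
  MOV R4, R2  → R4 = 96  (save R2)
  MOV R2, R3  → R2 = 32  (R2 gets R3's value)
  MOV R3, R4  → R3 = 96  (R3 gets saved value)
Final: R3 = 96

96


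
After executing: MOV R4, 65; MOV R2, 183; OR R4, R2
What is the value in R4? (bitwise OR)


Register state trace:
  MOV R4, 65  → R4 = 65 (0b01000001)
  MOV R2, 183  → R2 = 183 (0b10110111)
  OR R4, R2   → R4 = 65 OR 183 = 247 (0b11110111)
Final: R4 = 247

247


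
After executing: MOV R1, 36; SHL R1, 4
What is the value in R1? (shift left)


Register state trace:
  MOV R1, 36  → R1 = 36
  SHL R1, 4  → R1 = 36 << 4 = 36 * 2^4 = 576
Final: R1 = 576

576


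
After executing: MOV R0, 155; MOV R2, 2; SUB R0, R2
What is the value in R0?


Register state trace:
  MOV R0, 155  → R0 = 155
  MOV R2, 2  → R2 = 2
  SUB R0, R2  → R0 = 155 - 2 = 153
Final: R0 = 153

153


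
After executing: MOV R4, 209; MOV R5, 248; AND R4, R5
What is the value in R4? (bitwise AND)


Register state trace:
  MOV R4, 209  → R4 = 209 (0b11010001)
  MOV R5, 248  → R5 = 248 (0b11111000)
  AND R4, R5  → R4 = 209 AND 248 = 208 (0b11010000)
Final: R4 = 208

208


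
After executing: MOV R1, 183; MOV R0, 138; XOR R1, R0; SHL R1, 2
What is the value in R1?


Register state trace:
  MOV R1, 183  → R1 = 183 (0b10110111)
  MOV R0, 138  → R0 = 138 (0b10001010)
  XOR R1, R0  → R1 = 183 XOR 138 = 61 (0b00111101)
  SHL R1, 2  → R1 = 61 << 2 = 244
Final: R1 = 244

244


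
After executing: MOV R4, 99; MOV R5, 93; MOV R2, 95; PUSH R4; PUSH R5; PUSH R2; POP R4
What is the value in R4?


Stack trace (top is rightmost):
  MOV R4, 99  → R4 = 99
  MOV R5, 93  → R5 = 93
  MOV R2, 95  → R2 = 95
  PUSH R4  → stack: [99]
  PUSH R5  → stack: [99, 93]
  PUSH R2  → stack: [99, 93, 95]
  POP R4  → R4 = 95, stack: [99, 93]
Final: R4 = 95

95


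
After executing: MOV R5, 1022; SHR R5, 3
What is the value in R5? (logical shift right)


Register state trace:
  MOV R5, 1022  → R5 = 1022
  SHR R5, 3  → R5 = 1022 >> 3 = 1022 // 2^3 = 127
Final: R5 = 127

127


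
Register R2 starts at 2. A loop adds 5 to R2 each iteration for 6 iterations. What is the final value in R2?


Starting value: R2 = 2
  Iter 1: R2 = 2 + 5 = 7
  Iter 2: R2 = 7 + 5 = 12
  Iter 3: R2 = 12 + 5 = 17
  Iter 4: R2 = 17 + 5 = 22
  Iter 5: R2 = 22 + 5 = 27
  Iter 6: R2 = 27 + 5 = 32
Final: R2 = 32

32


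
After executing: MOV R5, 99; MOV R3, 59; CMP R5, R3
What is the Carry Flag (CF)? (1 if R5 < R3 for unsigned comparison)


Register state trace:
  MOV R5, 99  → R5 = 99
  MOV R3, 59  → R3 = 59
  CMP R5, R3  → unsigned 99 - 59: no borrow
  99 >= 59, so CF = 0
CF = 0

0


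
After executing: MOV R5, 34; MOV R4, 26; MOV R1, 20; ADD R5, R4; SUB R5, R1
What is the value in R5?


Register state trace:
  MOV R5, 34  → R5 = 34
  MOV R4, 26  → R4 = 26
  MOV R1, 20  → R1 = 20
  ADD R5, R4  → R5 = 34 + 26 = 60
  SUB R5, R1  → R5 = 60 - 20 = 40
Final: R5 = 40

40


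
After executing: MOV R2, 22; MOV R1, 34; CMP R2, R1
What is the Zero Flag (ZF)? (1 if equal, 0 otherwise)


Register state trace:
  MOV R2, 22  → R2 = 22
  MOV R1, 34  → R1 = 34
  CMP R2, R1  → computes 22 - 34 = -12
  Result is nonzero, so values are not equal
ZF = 0

0


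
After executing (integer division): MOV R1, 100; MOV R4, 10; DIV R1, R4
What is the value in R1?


Register state trace:
  MOV R1, 100  → R1 = 100
  MOV R4, 10  → R4 = 10
  DIV R1, R4  → R1 = 100 // 10 = 10
Final: R1 = 10

10


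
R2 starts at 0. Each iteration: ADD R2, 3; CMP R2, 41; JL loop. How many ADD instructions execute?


Loop trace (R2 starts at 0, target 41, step 3):
  ADD #1: R2 = 0 + 3 = 3  → 3 < 41, loop
  ADD #2: R2 = 3 + 3 = 6  → 6 < 41, loop
  ADD #3: R2 = 6 + 3 = 9  → 9 < 41, loop
  ADD #4: R2 = 9 + 3 = 12  → 12 < 41, loop
  ADD #5: R2 = 12 + 3 = 15  → 15 < 41, loop
  ADD #6: R2 = 15 + 3 = 18  → 18 < 41, loop
  ADD #7: R2 = 18 + 3 = 21  → 21 < 41, loop
  ADD #8: R2 = 21 + 3 = 24  → 24 < 41, loop
  ADD #9: R2 = 24 + 3 = 27  → 27 < 41, loop
  ADD #10: R2 = 27 + 3 = 30  → 30 < 41, loop
  ADD #11: R2 = 30 + 3 = 33  → 33 < 41, loop
  ADD #12: R2 = 33 + 3 = 36  → 36 < 41, loop
  ADD #13: R2 = 36 + 3 = 39  → 39 < 41, loop
  ADD #14: R2 = 39 + 3 = 42  → 42 >= 41, exit
Total ADD instructions: 14

14


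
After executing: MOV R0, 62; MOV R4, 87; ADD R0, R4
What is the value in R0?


Register state trace:
  MOV R0, 62  → R0 = 62
  MOV R4, 87  → R4 = 87
  ADD R0, R4  → R0 = 62 + 87 = 149
Final: R0 = 149

149


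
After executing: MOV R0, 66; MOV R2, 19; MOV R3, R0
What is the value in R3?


Register state trace:
  MOV R0, 66  → R0 = 66
  MOV R2, 19  → R2 = 19
  MOV R3, R0  → R3 = 66
Final: R3 = 66

66


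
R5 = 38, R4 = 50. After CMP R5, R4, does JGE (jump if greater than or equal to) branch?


Trace:
  R5 = 38, R4 = 50
  CMP R5, R4  → compares 38 vs 50
  JGE checks: is 38 greater than or equal to 50?
  38 < 50, so condition is false
Branch taken: No

No


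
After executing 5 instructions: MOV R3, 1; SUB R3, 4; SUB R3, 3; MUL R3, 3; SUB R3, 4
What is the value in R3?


Register state trace:
  MOV R3, 1  → R3 = 1
  SUB R3, 4  → R3 = 1 - 4 = -3
  SUB R3, 3  → R3 = -3 - 3 = -6
  MUL R3, 3  → R3 = -6 * 3 = -18
  SUB R3, 4  → R3 = -18 - 4 = -22
Final: R3 = -22

-22


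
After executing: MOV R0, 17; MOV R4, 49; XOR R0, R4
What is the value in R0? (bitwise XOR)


Register state trace:
  MOV R0, 17  → R0 = 17 (0b00010001)
  MOV R4, 49  → R4 = 49 (0b00110001)
  XOR R0, R4  → R0 = 17 XOR 49 = 32 (0b00100000)
Final: R0 = 32

32


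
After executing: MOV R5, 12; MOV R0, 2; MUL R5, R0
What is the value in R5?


Register state trace:
  MOV R5, 12  → R5 = 12
  MOV R0, 2  → R0 = 2
  MUL R5, R0  → R5 = 12 * 2 = 24
Final: R5 = 24

24


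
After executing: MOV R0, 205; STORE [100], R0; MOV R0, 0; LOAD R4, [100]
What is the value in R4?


Register and memory trace:
  MOV R0, 205  → R0 = 205
  STORE [100], R0  → mem[100] = 205
  MOV R0, 0  → R0 = 0
  LOAD R4, [100]  → R4 = mem[100] = 205
Final: R4 = 205

205


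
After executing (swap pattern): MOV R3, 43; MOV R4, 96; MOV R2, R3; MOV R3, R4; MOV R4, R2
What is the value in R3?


Register state trace (swap pattern):
  MOV R3, 43  → R3 = 43
  MOV R4, 96  → R4 = 96
  MOV R2, R3  → R2 = 43  (save R3)
  MOV R3, R4  → R3 = 96  (R3 gets R4's value)
  MOV R4, R2  → R4 = 43  (R4 gets saved value)
Final: R3 = 96

96


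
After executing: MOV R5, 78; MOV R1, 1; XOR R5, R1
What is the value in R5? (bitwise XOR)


Register state trace:
  MOV R5, 78  → R5 = 78 (0b01001110)
  MOV R1, 1  → R1 = 1 (0b00000001)
  XOR R5, R1  → R5 = 78 XOR 1 = 79 (0b01001111)
Final: R5 = 79

79


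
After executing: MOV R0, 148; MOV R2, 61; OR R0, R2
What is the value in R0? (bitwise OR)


Register state trace:
  MOV R0, 148  → R0 = 148 (0b10010100)
  MOV R2, 61  → R2 = 61 (0b00111101)
  OR R0, R2   → R0 = 148 OR 61 = 189 (0b10111101)
Final: R0 = 189

189


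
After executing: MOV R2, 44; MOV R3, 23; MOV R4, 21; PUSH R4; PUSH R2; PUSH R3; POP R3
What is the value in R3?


Stack trace (top is rightmost):
  MOV R2, 44  → R2 = 44
  MOV R3, 23  → R3 = 23
  MOV R4, 21  → R4 = 21
  PUSH R4  → stack: [21]
  PUSH R2  → stack: [21, 44]
  PUSH R3  → stack: [21, 44, 23]
  POP R3  → R3 = 23, stack: [21, 44]
Final: R3 = 23

23


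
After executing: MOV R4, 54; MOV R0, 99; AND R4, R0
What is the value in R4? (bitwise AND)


Register state trace:
  MOV R4, 54  → R4 = 54 (0b00110110)
  MOV R0, 99  → R0 = 99 (0b01100011)
  AND R4, R0  → R4 = 54 AND 99 = 34 (0b00100010)
Final: R4 = 34

34


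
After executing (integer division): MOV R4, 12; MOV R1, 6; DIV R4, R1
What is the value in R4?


Register state trace:
  MOV R4, 12  → R4 = 12
  MOV R1, 6  → R1 = 6
  DIV R4, R1  → R4 = 12 // 6 = 2
Final: R4 = 2

2


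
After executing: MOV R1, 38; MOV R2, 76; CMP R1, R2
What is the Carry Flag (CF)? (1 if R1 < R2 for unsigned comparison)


Register state trace:
  MOV R1, 38  → R1 = 38
  MOV R2, 76  → R2 = 76
  CMP R1, R2  → unsigned 38 - 76: borrow occurs
  38 < 76, so CF = 1
CF = 1

1


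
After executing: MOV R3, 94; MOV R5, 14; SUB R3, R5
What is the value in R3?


Register state trace:
  MOV R3, 94  → R3 = 94
  MOV R5, 14  → R5 = 14
  SUB R3, R5  → R3 = 94 - 14 = 80
Final: R3 = 80

80


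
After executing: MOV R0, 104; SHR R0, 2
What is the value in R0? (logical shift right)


Register state trace:
  MOV R0, 104  → R0 = 104
  SHR R0, 2  → R0 = 104 >> 2 = 104 // 2^2 = 26
Final: R0 = 26

26


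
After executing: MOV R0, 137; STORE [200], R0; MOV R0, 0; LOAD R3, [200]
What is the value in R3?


Register and memory trace:
  MOV R0, 137  → R0 = 137
  STORE [200], R0  → mem[200] = 137
  MOV R0, 0  → R0 = 0
  LOAD R3, [200]  → R3 = mem[200] = 137
Final: R3 = 137

137


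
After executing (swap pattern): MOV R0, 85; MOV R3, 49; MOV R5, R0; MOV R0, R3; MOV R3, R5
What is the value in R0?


Register state trace (swap pattern):
  MOV R0, 85  → R0 = 85
  MOV R3, 49  → R3 = 49
  MOV R5, R0  → R5 = 85  (save R0)
  MOV R0, R3  → R0 = 49  (R0 gets R3's value)
  MOV R3, R5  → R3 = 85  (R3 gets saved value)
Final: R0 = 49

49


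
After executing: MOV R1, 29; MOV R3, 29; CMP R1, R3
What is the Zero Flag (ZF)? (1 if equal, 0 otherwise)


Register state trace:
  MOV R1, 29  → R1 = 29
  MOV R3, 29  → R3 = 29
  CMP R1, R3  → computes 29 - 29 = 0
  Result is zero, so values are equal
ZF = 1

1


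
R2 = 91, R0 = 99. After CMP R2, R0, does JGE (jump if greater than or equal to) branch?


Trace:
  R2 = 91, R0 = 99
  CMP R2, R0  → compares 91 vs 99
  JGE checks: is 91 greater than or equal to 99?
  91 < 99, so condition is false
Branch taken: No

No


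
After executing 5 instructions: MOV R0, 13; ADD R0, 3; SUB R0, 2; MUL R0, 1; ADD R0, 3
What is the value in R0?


Register state trace:
  MOV R0, 13  → R0 = 13
  ADD R0, 3  → R0 = 13 + 3 = 16
  SUB R0, 2  → R0 = 16 - 2 = 14
  MUL R0, 1  → R0 = 14 * 1 = 14
  ADD R0, 3  → R0 = 14 + 3 = 17
Final: R0 = 17

17


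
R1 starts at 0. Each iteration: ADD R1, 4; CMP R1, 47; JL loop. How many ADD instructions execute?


Loop trace (R1 starts at 0, target 47, step 4):
  ADD #1: R1 = 0 + 4 = 4  → 4 < 47, loop
  ADD #2: R1 = 4 + 4 = 8  → 8 < 47, loop
  ADD #3: R1 = 8 + 4 = 12  → 12 < 47, loop
  ADD #4: R1 = 12 + 4 = 16  → 16 < 47, loop
  ADD #5: R1 = 16 + 4 = 20  → 20 < 47, loop
  ADD #6: R1 = 20 + 4 = 24  → 24 < 47, loop
  ADD #7: R1 = 24 + 4 = 28  → 28 < 47, loop
  ADD #8: R1 = 28 + 4 = 32  → 32 < 47, loop
  ADD #9: R1 = 32 + 4 = 36  → 36 < 47, loop
  ADD #10: R1 = 36 + 4 = 40  → 40 < 47, loop
  ADD #11: R1 = 40 + 4 = 44  → 44 < 47, loop
  ADD #12: R1 = 44 + 4 = 48  → 48 >= 47, exit
Total ADD instructions: 12

12


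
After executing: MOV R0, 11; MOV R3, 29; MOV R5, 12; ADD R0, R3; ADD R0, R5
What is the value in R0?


Register state trace:
  MOV R0, 11  → R0 = 11
  MOV R3, 29  → R3 = 29
  MOV R5, 12  → R5 = 12
  ADD R0, R3  → R0 = 11 + 29 = 40
  ADD R0, R5  → R0 = 40 + 12 = 52
Final: R0 = 52

52


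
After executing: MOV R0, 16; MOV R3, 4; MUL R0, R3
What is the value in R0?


Register state trace:
  MOV R0, 16  → R0 = 16
  MOV R3, 4  → R3 = 4
  MUL R0, R3  → R0 = 16 * 4 = 64
Final: R0 = 64

64


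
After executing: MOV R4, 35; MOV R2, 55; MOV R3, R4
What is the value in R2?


Register state trace:
  MOV R4, 35  → R4 = 35
  MOV R2, 55  → R2 = 55
  MOV R3, R4  → R3 = 35
Final: R2 = 55

55


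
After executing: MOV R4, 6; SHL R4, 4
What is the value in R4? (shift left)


Register state trace:
  MOV R4, 6  → R4 = 6
  SHL R4, 4  → R4 = 6 << 4 = 6 * 2^4 = 96
Final: R4 = 96

96


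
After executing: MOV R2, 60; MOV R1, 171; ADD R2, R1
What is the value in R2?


Register state trace:
  MOV R2, 60  → R2 = 60
  MOV R1, 171  → R1 = 171
  ADD R2, R1  → R2 = 60 + 171 = 231
Final: R2 = 231

231


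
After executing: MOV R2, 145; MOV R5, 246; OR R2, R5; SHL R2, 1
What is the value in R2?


Register state trace:
  MOV R2, 145  → R2 = 145 (0b10010001)
  MOV R5, 246  → R5 = 246 (0b11110110)
  OR R2, R5  → R2 = 145 OR 246 = 247 (0b11110111)
  SHL R2, 1  → R2 = 247 << 1 = 494
Final: R2 = 494

494


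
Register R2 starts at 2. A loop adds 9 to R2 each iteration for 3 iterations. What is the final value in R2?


Starting value: R2 = 2
  Iter 1: R2 = 2 + 9 = 11
  Iter 2: R2 = 11 + 9 = 20
  Iter 3: R2 = 20 + 9 = 29
Final: R2 = 29

29


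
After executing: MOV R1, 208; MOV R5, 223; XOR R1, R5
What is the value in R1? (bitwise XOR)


Register state trace:
  MOV R1, 208  → R1 = 208 (0b11010000)
  MOV R5, 223  → R5 = 223 (0b11011111)
  XOR R1, R5  → R1 = 208 XOR 223 = 15 (0b00001111)
Final: R1 = 15

15


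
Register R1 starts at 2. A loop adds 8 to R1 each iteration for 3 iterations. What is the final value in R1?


Starting value: R1 = 2
  Iter 1: R1 = 2 + 8 = 10
  Iter 2: R1 = 10 + 8 = 18
  Iter 3: R1 = 18 + 8 = 26
Final: R1 = 26

26


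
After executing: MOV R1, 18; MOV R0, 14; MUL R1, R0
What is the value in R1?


Register state trace:
  MOV R1, 18  → R1 = 18
  MOV R0, 14  → R0 = 14
  MUL R1, R0  → R1 = 18 * 14 = 252
Final: R1 = 252

252


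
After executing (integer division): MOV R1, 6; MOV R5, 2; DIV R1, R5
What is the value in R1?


Register state trace:
  MOV R1, 6  → R1 = 6
  MOV R5, 2  → R5 = 2
  DIV R1, R5  → R1 = 6 // 2 = 3
Final: R1 = 3

3


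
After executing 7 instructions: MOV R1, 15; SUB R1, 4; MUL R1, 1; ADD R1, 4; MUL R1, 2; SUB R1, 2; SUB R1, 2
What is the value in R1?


Register state trace:
  MOV R1, 15  → R1 = 15
  SUB R1, 4  → R1 = 15 - 4 = 11
  MUL R1, 1  → R1 = 11 * 1 = 11
  ADD R1, 4  → R1 = 11 + 4 = 15
  MUL R1, 2  → R1 = 15 * 2 = 30
  SUB R1, 2  → R1 = 30 - 2 = 28
  SUB R1, 2  → R1 = 28 - 2 = 26
Final: R1 = 26

26


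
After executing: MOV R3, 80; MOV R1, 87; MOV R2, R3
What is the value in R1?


Register state trace:
  MOV R3, 80  → R3 = 80
  MOV R1, 87  → R1 = 87
  MOV R2, R3  → R2 = 80
Final: R1 = 87

87


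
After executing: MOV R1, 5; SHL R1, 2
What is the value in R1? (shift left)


Register state trace:
  MOV R1, 5  → R1 = 5
  SHL R1, 2  → R1 = 5 << 2 = 5 * 2^2 = 20
Final: R1 = 20

20


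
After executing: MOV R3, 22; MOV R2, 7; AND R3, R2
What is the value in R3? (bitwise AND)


Register state trace:
  MOV R3, 22  → R3 = 22 (0b00010110)
  MOV R2, 7  → R2 = 7 (0b00000111)
  AND R3, R2  → R3 = 22 AND 7 = 6 (0b00000110)
Final: R3 = 6

6


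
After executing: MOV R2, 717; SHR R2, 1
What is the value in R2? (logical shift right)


Register state trace:
  MOV R2, 717  → R2 = 717
  SHR R2, 1  → R2 = 717 >> 1 = 717 // 2^1 = 358
Final: R2 = 358

358


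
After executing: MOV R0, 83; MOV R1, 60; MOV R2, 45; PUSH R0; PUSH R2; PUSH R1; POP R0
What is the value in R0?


Stack trace (top is rightmost):
  MOV R0, 83  → R0 = 83
  MOV R1, 60  → R1 = 60
  MOV R2, 45  → R2 = 45
  PUSH R0  → stack: [83]
  PUSH R2  → stack: [83, 45]
  PUSH R1  → stack: [83, 45, 60]
  POP R0  → R0 = 60, stack: [83, 45]
Final: R0 = 60

60


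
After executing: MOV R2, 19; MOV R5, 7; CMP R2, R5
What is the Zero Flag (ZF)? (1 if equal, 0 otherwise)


Register state trace:
  MOV R2, 19  → R2 = 19
  MOV R5, 7  → R5 = 7
  CMP R2, R5  → computes 19 - 7 = 12
  Result is nonzero, so values are not equal
ZF = 0

0


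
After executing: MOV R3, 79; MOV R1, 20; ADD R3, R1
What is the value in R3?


Register state trace:
  MOV R3, 79  → R3 = 79
  MOV R1, 20  → R1 = 20
  ADD R3, R1  → R3 = 79 + 20 = 99
Final: R3 = 99

99


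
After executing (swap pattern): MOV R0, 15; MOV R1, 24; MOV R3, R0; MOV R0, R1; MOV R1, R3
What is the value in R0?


Register state trace (swap pattern):
  MOV R0, 15  → R0 = 15
  MOV R1, 24  → R1 = 24
  MOV R3, R0  → R3 = 15  (save R0)
  MOV R0, R1  → R0 = 24  (R0 gets R1's value)
  MOV R1, R3  → R1 = 15  (R1 gets saved value)
Final: R0 = 24

24


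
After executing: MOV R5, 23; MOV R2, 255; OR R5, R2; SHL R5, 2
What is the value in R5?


Register state trace:
  MOV R5, 23  → R5 = 23 (0b00010111)
  MOV R2, 255  → R2 = 255 (0b11111111)
  OR R5, R2  → R5 = 23 OR 255 = 255 (0b11111111)
  SHL R5, 2  → R5 = 255 << 2 = 1020
Final: R5 = 1020

1020


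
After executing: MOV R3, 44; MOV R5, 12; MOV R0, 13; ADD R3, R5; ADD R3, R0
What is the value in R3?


Register state trace:
  MOV R3, 44  → R3 = 44
  MOV R5, 12  → R5 = 12
  MOV R0, 13  → R0 = 13
  ADD R3, R5  → R3 = 44 + 12 = 56
  ADD R3, R0  → R3 = 56 + 13 = 69
Final: R3 = 69

69


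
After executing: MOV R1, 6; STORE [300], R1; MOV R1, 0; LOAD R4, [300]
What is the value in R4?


Register and memory trace:
  MOV R1, 6  → R1 = 6
  STORE [300], R1  → mem[300] = 6
  MOV R1, 0  → R1 = 0
  LOAD R4, [300]  → R4 = mem[300] = 6
Final: R4 = 6

6


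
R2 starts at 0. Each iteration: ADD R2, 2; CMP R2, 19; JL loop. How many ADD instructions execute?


Loop trace (R2 starts at 0, target 19, step 2):
  ADD #1: R2 = 0 + 2 = 2  → 2 < 19, loop
  ADD #2: R2 = 2 + 2 = 4  → 4 < 19, loop
  ADD #3: R2 = 4 + 2 = 6  → 6 < 19, loop
  ADD #4: R2 = 6 + 2 = 8  → 8 < 19, loop
  ADD #5: R2 = 8 + 2 = 10  → 10 < 19, loop
  ADD #6: R2 = 10 + 2 = 12  → 12 < 19, loop
  ADD #7: R2 = 12 + 2 = 14  → 14 < 19, loop
  ADD #8: R2 = 14 + 2 = 16  → 16 < 19, loop
  ADD #9: R2 = 16 + 2 = 18  → 18 < 19, loop
  ADD #10: R2 = 18 + 2 = 20  → 20 >= 19, exit
Total ADD instructions: 10

10


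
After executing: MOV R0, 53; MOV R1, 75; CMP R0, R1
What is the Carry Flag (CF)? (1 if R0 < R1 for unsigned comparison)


Register state trace:
  MOV R0, 53  → R0 = 53
  MOV R1, 75  → R1 = 75
  CMP R0, R1  → unsigned 53 - 75: borrow occurs
  53 < 75, so CF = 1
CF = 1

1


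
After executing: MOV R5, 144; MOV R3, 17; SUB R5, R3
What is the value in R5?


Register state trace:
  MOV R5, 144  → R5 = 144
  MOV R3, 17  → R3 = 17
  SUB R5, R3  → R5 = 144 - 17 = 127
Final: R5 = 127

127


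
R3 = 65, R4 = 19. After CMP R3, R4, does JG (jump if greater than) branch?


Trace:
  R3 = 65, R4 = 19
  CMP R3, R4  → compares 65 vs 19
  JG checks: is 65 greater than 19?
  65 > 19, so condition is true
Branch taken: Yes

Yes


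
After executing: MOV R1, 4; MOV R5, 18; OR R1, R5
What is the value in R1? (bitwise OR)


Register state trace:
  MOV R1, 4  → R1 = 4 (0b00000100)
  MOV R5, 18  → R5 = 18 (0b00010010)
  OR R1, R5   → R1 = 4 OR 18 = 22 (0b00010110)
Final: R1 = 22

22


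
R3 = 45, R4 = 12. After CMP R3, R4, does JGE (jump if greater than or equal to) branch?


Trace:
  R3 = 45, R4 = 12
  CMP R3, R4  → compares 45 vs 12
  JGE checks: is 45 greater than or equal to 12?
  45 > 12, so condition is true
Branch taken: Yes

Yes


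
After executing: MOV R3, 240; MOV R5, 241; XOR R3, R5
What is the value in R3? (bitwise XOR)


Register state trace:
  MOV R3, 240  → R3 = 240 (0b11110000)
  MOV R5, 241  → R5 = 241 (0b11110001)
  XOR R3, R5  → R3 = 240 XOR 241 = 1 (0b00000001)
Final: R3 = 1

1


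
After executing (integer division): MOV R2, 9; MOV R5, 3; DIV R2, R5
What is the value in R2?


Register state trace:
  MOV R2, 9  → R2 = 9
  MOV R5, 3  → R5 = 3
  DIV R2, R5  → R2 = 9 // 3 = 3
Final: R2 = 3

3


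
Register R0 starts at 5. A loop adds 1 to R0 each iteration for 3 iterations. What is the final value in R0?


Starting value: R0 = 5
  Iter 1: R0 = 5 + 1 = 6
  Iter 2: R0 = 6 + 1 = 7
  Iter 3: R0 = 7 + 1 = 8
Final: R0 = 8

8


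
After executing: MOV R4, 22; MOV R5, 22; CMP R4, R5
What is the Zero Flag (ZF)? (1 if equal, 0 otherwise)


Register state trace:
  MOV R4, 22  → R4 = 22
  MOV R5, 22  → R5 = 22
  CMP R4, R5  → computes 22 - 22 = 0
  Result is zero, so values are equal
ZF = 1

1


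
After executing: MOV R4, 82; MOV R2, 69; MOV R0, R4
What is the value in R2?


Register state trace:
  MOV R4, 82  → R4 = 82
  MOV R2, 69  → R2 = 69
  MOV R0, R4  → R0 = 82
Final: R2 = 69

69


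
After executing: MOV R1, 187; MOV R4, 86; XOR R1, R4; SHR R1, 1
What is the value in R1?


Register state trace:
  MOV R1, 187  → R1 = 187 (0b10111011)
  MOV R4, 86  → R4 = 86 (0b01010110)
  XOR R1, R4  → R1 = 187 XOR 86 = 237 (0b11101101)
  SHR R1, 1  → R1 = 237 >> 1 = 118
Final: R1 = 118

118


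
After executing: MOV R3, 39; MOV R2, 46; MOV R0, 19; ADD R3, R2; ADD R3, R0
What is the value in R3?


Register state trace:
  MOV R3, 39  → R3 = 39
  MOV R2, 46  → R2 = 46
  MOV R0, 19  → R0 = 19
  ADD R3, R2  → R3 = 39 + 46 = 85
  ADD R3, R0  → R3 = 85 + 19 = 104
Final: R3 = 104

104


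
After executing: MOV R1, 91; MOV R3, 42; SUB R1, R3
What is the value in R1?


Register state trace:
  MOV R1, 91  → R1 = 91
  MOV R3, 42  → R3 = 42
  SUB R1, R3  → R1 = 91 - 42 = 49
Final: R1 = 49

49


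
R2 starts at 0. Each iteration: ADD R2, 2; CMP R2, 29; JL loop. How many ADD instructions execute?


Loop trace (R2 starts at 0, target 29, step 2):
  ADD #1: R2 = 0 + 2 = 2  → 2 < 29, loop
  ADD #2: R2 = 2 + 2 = 4  → 4 < 29, loop
  ADD #3: R2 = 4 + 2 = 6  → 6 < 29, loop
  ADD #4: R2 = 6 + 2 = 8  → 8 < 29, loop
  ADD #5: R2 = 8 + 2 = 10  → 10 < 29, loop
  ADD #6: R2 = 10 + 2 = 12  → 12 < 29, loop
  ADD #7: R2 = 12 + 2 = 14  → 14 < 29, loop
  ADD #8: R2 = 14 + 2 = 16  → 16 < 29, loop
  ADD #9: R2 = 16 + 2 = 18  → 18 < 29, loop
  ADD #10: R2 = 18 + 2 = 20  → 20 < 29, loop
  ADD #11: R2 = 20 + 2 = 22  → 22 < 29, loop
  ADD #12: R2 = 22 + 2 = 24  → 24 < 29, loop
  ADD #13: R2 = 24 + 2 = 26  → 26 < 29, loop
  ADD #14: R2 = 26 + 2 = 28  → 28 < 29, loop
  ADD #15: R2 = 28 + 2 = 30  → 30 >= 29, exit
Total ADD instructions: 15

15


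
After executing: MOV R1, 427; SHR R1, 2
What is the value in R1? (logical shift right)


Register state trace:
  MOV R1, 427  → R1 = 427
  SHR R1, 2  → R1 = 427 >> 2 = 427 // 2^2 = 106
Final: R1 = 106

106


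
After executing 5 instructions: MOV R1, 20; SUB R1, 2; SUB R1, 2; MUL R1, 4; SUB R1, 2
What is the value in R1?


Register state trace:
  MOV R1, 20  → R1 = 20
  SUB R1, 2  → R1 = 20 - 2 = 18
  SUB R1, 2  → R1 = 18 - 2 = 16
  MUL R1, 4  → R1 = 16 * 4 = 64
  SUB R1, 2  → R1 = 64 - 2 = 62
Final: R1 = 62

62


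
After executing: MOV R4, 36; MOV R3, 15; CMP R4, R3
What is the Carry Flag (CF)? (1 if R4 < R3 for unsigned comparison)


Register state trace:
  MOV R4, 36  → R4 = 36
  MOV R3, 15  → R3 = 15
  CMP R4, R3  → unsigned 36 - 15: no borrow
  36 >= 15, so CF = 0
CF = 0

0


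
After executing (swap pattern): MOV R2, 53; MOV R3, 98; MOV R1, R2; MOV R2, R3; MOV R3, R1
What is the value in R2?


Register state trace (swap pattern):
  MOV R2, 53  → R2 = 53
  MOV R3, 98  → R3 = 98
  MOV R1, R2  → R1 = 53  (save R2)
  MOV R2, R3  → R2 = 98  (R2 gets R3's value)
  MOV R3, R1  → R3 = 53  (R3 gets saved value)
Final: R2 = 98

98


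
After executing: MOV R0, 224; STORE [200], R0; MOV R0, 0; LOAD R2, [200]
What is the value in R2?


Register and memory trace:
  MOV R0, 224  → R0 = 224
  STORE [200], R0  → mem[200] = 224
  MOV R0, 0  → R0 = 0
  LOAD R2, [200]  → R2 = mem[200] = 224
Final: R2 = 224

224


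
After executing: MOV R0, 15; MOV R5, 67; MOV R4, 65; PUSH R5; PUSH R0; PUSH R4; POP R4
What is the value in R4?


Stack trace (top is rightmost):
  MOV R0, 15  → R0 = 15
  MOV R5, 67  → R5 = 67
  MOV R4, 65  → R4 = 65
  PUSH R5  → stack: [67]
  PUSH R0  → stack: [67, 15]
  PUSH R4  → stack: [67, 15, 65]
  POP R4  → R4 = 65, stack: [67, 15]
Final: R4 = 65

65


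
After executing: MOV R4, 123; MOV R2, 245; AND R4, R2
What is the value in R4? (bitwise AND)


Register state trace:
  MOV R4, 123  → R4 = 123 (0b01111011)
  MOV R2, 245  → R2 = 245 (0b11110101)
  AND R4, R2  → R4 = 123 AND 245 = 113 (0b01110001)
Final: R4 = 113

113


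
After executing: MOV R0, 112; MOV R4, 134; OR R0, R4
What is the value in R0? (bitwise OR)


Register state trace:
  MOV R0, 112  → R0 = 112 (0b01110000)
  MOV R4, 134  → R4 = 134 (0b10000110)
  OR R0, R4   → R0 = 112 OR 134 = 246 (0b11110110)
Final: R0 = 246

246


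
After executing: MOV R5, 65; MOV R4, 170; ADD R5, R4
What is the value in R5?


Register state trace:
  MOV R5, 65  → R5 = 65
  MOV R4, 170  → R4 = 170
  ADD R5, R4  → R5 = 65 + 170 = 235
Final: R5 = 235

235


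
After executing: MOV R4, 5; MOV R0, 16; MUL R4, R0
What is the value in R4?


Register state trace:
  MOV R4, 5  → R4 = 5
  MOV R0, 16  → R0 = 16
  MUL R4, R0  → R4 = 5 * 16 = 80
Final: R4 = 80

80


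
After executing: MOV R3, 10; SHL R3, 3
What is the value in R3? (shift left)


Register state trace:
  MOV R3, 10  → R3 = 10
  SHL R3, 3  → R3 = 10 << 3 = 10 * 2^3 = 80
Final: R3 = 80

80


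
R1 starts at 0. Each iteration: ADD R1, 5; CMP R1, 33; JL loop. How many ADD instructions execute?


Loop trace (R1 starts at 0, target 33, step 5):
  ADD #1: R1 = 0 + 5 = 5  → 5 < 33, loop
  ADD #2: R1 = 5 + 5 = 10  → 10 < 33, loop
  ADD #3: R1 = 10 + 5 = 15  → 15 < 33, loop
  ADD #4: R1 = 15 + 5 = 20  → 20 < 33, loop
  ADD #5: R1 = 20 + 5 = 25  → 25 < 33, loop
  ADD #6: R1 = 25 + 5 = 30  → 30 < 33, loop
  ADD #7: R1 = 30 + 5 = 35  → 35 >= 33, exit
Total ADD instructions: 7

7


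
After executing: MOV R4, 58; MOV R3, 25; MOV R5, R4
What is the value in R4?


Register state trace:
  MOV R4, 58  → R4 = 58
  MOV R3, 25  → R3 = 25
  MOV R5, R4  → R5 = 58
Final: R4 = 58

58


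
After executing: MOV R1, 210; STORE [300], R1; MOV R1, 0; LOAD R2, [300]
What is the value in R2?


Register and memory trace:
  MOV R1, 210  → R1 = 210
  STORE [300], R1  → mem[300] = 210
  MOV R1, 0  → R1 = 0
  LOAD R2, [300]  → R2 = mem[300] = 210
Final: R2 = 210

210


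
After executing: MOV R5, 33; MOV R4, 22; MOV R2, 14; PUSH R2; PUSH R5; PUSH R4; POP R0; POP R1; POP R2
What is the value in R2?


Stack trace (top is rightmost):
  MOV R5, 33  → R5 = 33
  MOV R4, 22  → R4 = 22
  MOV R2, 14  → R2 = 14
  PUSH R2  → stack: [14]
  PUSH R5  → stack: [14, 33]
  PUSH R4  → stack: [14, 33, 22]
  POP R0  → R0 = 22, stack: [14, 33]
  POP R1  → R1 = 33, stack: [14]
  POP R2  → R2 = 14, stack: []
Final: R2 = 14

14


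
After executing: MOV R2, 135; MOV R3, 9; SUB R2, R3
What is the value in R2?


Register state trace:
  MOV R2, 135  → R2 = 135
  MOV R3, 9  → R3 = 9
  SUB R2, R3  → R2 = 135 - 9 = 126
Final: R2 = 126

126


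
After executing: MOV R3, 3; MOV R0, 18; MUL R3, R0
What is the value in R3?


Register state trace:
  MOV R3, 3  → R3 = 3
  MOV R0, 18  → R0 = 18
  MUL R3, R0  → R3 = 3 * 18 = 54
Final: R3 = 54

54


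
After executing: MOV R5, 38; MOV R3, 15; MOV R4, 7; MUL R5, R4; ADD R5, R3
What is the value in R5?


Register state trace:
  MOV R5, 38  → R5 = 38
  MOV R3, 15  → R3 = 15
  MOV R4, 7  → R4 = 7
  MUL R5, R4  → R5 = 38 * 7 = 266
  ADD R5, R3  → R5 = 266 + 15 = 281
Final: R5 = 281

281


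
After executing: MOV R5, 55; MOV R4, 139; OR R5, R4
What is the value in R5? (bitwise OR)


Register state trace:
  MOV R5, 55  → R5 = 55 (0b00110111)
  MOV R4, 139  → R4 = 139 (0b10001011)
  OR R5, R4   → R5 = 55 OR 139 = 191 (0b10111111)
Final: R5 = 191

191


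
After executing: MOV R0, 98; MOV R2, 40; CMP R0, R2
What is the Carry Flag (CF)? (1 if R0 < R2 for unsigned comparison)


Register state trace:
  MOV R0, 98  → R0 = 98
  MOV R2, 40  → R2 = 40
  CMP R0, R2  → unsigned 98 - 40: no borrow
  98 >= 40, so CF = 0
CF = 0

0


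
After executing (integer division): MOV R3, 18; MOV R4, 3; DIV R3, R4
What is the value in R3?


Register state trace:
  MOV R3, 18  → R3 = 18
  MOV R4, 3  → R4 = 3
  DIV R3, R4  → R3 = 18 // 3 = 6
Final: R3 = 6

6


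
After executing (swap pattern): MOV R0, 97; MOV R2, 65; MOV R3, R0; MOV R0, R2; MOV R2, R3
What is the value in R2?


Register state trace (swap pattern):
  MOV R0, 97  → R0 = 97
  MOV R2, 65  → R2 = 65
  MOV R3, R0  → R3 = 97  (save R0)
  MOV R0, R2  → R0 = 65  (R0 gets R2's value)
  MOV R2, R3  → R2 = 97  (R2 gets saved value)
Final: R2 = 97

97


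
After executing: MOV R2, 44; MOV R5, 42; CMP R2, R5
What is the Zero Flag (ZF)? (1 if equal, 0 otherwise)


Register state trace:
  MOV R2, 44  → R2 = 44
  MOV R5, 42  → R5 = 42
  CMP R2, R5  → computes 44 - 42 = 2
  Result is nonzero, so values are not equal
ZF = 0

0


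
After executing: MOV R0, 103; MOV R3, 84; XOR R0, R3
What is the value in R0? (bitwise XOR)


Register state trace:
  MOV R0, 103  → R0 = 103 (0b01100111)
  MOV R3, 84  → R3 = 84 (0b01010100)
  XOR R0, R3  → R0 = 103 XOR 84 = 51 (0b00110011)
Final: R0 = 51

51


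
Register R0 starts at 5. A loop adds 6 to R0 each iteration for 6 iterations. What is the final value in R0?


Starting value: R0 = 5
  Iter 1: R0 = 5 + 6 = 11
  Iter 2: R0 = 11 + 6 = 17
  Iter 3: R0 = 17 + 6 = 23
  Iter 4: R0 = 23 + 6 = 29
  Iter 5: R0 = 29 + 6 = 35
  Iter 6: R0 = 35 + 6 = 41
Final: R0 = 41

41


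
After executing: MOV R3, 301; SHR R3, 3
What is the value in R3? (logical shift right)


Register state trace:
  MOV R3, 301  → R3 = 301
  SHR R3, 3  → R3 = 301 >> 3 = 301 // 2^3 = 37
Final: R3 = 37

37


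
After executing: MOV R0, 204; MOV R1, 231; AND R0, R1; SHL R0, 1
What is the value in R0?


Register state trace:
  MOV R0, 204  → R0 = 204 (0b11001100)
  MOV R1, 231  → R1 = 231 (0b11100111)
  AND R0, R1  → R0 = 204 AND 231 = 196 (0b11000100)
  SHL R0, 1  → R0 = 196 << 1 = 392
Final: R0 = 392

392


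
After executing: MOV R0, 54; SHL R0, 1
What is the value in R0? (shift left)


Register state trace:
  MOV R0, 54  → R0 = 54
  SHL R0, 1  → R0 = 54 << 1 = 54 * 2^1 = 108
Final: R0 = 108

108


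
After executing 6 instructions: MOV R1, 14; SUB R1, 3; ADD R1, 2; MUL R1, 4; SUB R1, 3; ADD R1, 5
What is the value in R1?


Register state trace:
  MOV R1, 14  → R1 = 14
  SUB R1, 3  → R1 = 14 - 3 = 11
  ADD R1, 2  → R1 = 11 + 2 = 13
  MUL R1, 4  → R1 = 13 * 4 = 52
  SUB R1, 3  → R1 = 52 - 3 = 49
  ADD R1, 5  → R1 = 49 + 5 = 54
Final: R1 = 54

54


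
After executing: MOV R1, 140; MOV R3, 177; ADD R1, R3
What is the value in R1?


Register state trace:
  MOV R1, 140  → R1 = 140
  MOV R3, 177  → R3 = 177
  ADD R1, R3  → R1 = 140 + 177 = 317
Final: R1 = 317

317


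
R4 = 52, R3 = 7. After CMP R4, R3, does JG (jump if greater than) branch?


Trace:
  R4 = 52, R3 = 7
  CMP R4, R3  → compares 52 vs 7
  JG checks: is 52 greater than 7?
  52 > 7, so condition is true
Branch taken: Yes

Yes


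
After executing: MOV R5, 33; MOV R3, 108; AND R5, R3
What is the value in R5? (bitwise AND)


Register state trace:
  MOV R5, 33  → R5 = 33 (0b00100001)
  MOV R3, 108  → R3 = 108 (0b01101100)
  AND R5, R3  → R5 = 33 AND 108 = 32 (0b00100000)
Final: R5 = 32

32


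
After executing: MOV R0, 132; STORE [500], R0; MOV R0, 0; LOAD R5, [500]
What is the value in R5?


Register and memory trace:
  MOV R0, 132  → R0 = 132
  STORE [500], R0  → mem[500] = 132
  MOV R0, 0  → R0 = 0
  LOAD R5, [500]  → R5 = mem[500] = 132
Final: R5 = 132

132


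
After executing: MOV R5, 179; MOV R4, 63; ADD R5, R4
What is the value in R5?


Register state trace:
  MOV R5, 179  → R5 = 179
  MOV R4, 63  → R4 = 63
  ADD R5, R4  → R5 = 179 + 63 = 242
Final: R5 = 242

242


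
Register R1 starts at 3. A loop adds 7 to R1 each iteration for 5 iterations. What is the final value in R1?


Starting value: R1 = 3
  Iter 1: R1 = 3 + 7 = 10
  Iter 2: R1 = 10 + 7 = 17
  Iter 3: R1 = 17 + 7 = 24
  Iter 4: R1 = 24 + 7 = 31
  Iter 5: R1 = 31 + 7 = 38
Final: R1 = 38

38


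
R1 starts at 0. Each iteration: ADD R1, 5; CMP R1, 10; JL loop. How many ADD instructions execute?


Loop trace (R1 starts at 0, target 10, step 5):
  ADD #1: R1 = 0 + 5 = 5  → 5 < 10, loop
  ADD #2: R1 = 5 + 5 = 10  → 10 >= 10, exit
Total ADD instructions: 2

2


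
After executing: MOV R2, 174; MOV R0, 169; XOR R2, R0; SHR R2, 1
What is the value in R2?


Register state trace:
  MOV R2, 174  → R2 = 174 (0b10101110)
  MOV R0, 169  → R0 = 169 (0b10101001)
  XOR R2, R0  → R2 = 174 XOR 169 = 7 (0b00000111)
  SHR R2, 1  → R2 = 7 >> 1 = 3
Final: R2 = 3

3


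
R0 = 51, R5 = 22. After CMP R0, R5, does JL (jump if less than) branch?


Trace:
  R0 = 51, R5 = 22
  CMP R0, R5  → compares 51 vs 22
  JL checks: is 51 less than 22?
  51 > 22, so condition is false
Branch taken: No

No


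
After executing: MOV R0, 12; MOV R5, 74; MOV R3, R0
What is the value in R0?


Register state trace:
  MOV R0, 12  → R0 = 12
  MOV R5, 74  → R5 = 74
  MOV R3, R0  → R3 = 12
Final: R0 = 12

12


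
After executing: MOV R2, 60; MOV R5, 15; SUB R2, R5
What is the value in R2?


Register state trace:
  MOV R2, 60  → R2 = 60
  MOV R5, 15  → R5 = 15
  SUB R2, R5  → R2 = 60 - 15 = 45
Final: R2 = 45

45


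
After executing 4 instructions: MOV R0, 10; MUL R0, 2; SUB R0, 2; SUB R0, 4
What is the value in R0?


Register state trace:
  MOV R0, 10  → R0 = 10
  MUL R0, 2  → R0 = 10 * 2 = 20
  SUB R0, 2  → R0 = 20 - 2 = 18
  SUB R0, 4  → R0 = 18 - 4 = 14
Final: R0 = 14

14


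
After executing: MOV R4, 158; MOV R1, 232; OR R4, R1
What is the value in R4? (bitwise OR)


Register state trace:
  MOV R4, 158  → R4 = 158 (0b10011110)
  MOV R1, 232  → R1 = 232 (0b11101000)
  OR R4, R1   → R4 = 158 OR 232 = 254 (0b11111110)
Final: R4 = 254

254


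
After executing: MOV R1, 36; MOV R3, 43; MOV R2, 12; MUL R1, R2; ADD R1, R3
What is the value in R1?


Register state trace:
  MOV R1, 36  → R1 = 36
  MOV R3, 43  → R3 = 43
  MOV R2, 12  → R2 = 12
  MUL R1, R2  → R1 = 36 * 12 = 432
  ADD R1, R3  → R1 = 432 + 43 = 475
Final: R1 = 475

475


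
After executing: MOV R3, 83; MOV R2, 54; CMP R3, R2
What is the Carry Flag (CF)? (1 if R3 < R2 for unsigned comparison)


Register state trace:
  MOV R3, 83  → R3 = 83
  MOV R2, 54  → R2 = 54
  CMP R3, R2  → unsigned 83 - 54: no borrow
  83 >= 54, so CF = 0
CF = 0

0


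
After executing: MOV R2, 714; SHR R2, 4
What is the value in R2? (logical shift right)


Register state trace:
  MOV R2, 714  → R2 = 714
  SHR R2, 4  → R2 = 714 >> 4 = 714 // 2^4 = 44
Final: R2 = 44

44


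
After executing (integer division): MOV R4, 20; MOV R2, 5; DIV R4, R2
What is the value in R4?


Register state trace:
  MOV R4, 20  → R4 = 20
  MOV R2, 5  → R2 = 5
  DIV R4, R2  → R4 = 20 // 5 = 4
Final: R4 = 4

4


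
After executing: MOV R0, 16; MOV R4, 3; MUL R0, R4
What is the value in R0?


Register state trace:
  MOV R0, 16  → R0 = 16
  MOV R4, 3  → R4 = 3
  MUL R0, R4  → R0 = 16 * 3 = 48
Final: R0 = 48

48


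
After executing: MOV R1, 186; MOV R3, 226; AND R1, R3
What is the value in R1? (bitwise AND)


Register state trace:
  MOV R1, 186  → R1 = 186 (0b10111010)
  MOV R3, 226  → R3 = 226 (0b11100010)
  AND R1, R3  → R1 = 186 AND 226 = 162 (0b10100010)
Final: R1 = 162

162
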